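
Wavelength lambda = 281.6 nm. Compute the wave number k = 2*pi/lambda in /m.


k = 2 * pi / lambda
= 6.2832 / (281.6e-9)
= 6.2832 / 2.8160e-07
= 2.2312e+07 /m

2.2312e+07


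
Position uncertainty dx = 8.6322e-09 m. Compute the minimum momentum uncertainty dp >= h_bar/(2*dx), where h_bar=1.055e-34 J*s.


dp = h_bar / (2 * dx)
= 1.055e-34 / (2 * 8.6322e-09)
= 1.055e-34 / 1.7264e-08
= 6.1108e-27 kg*m/s

6.1108e-27


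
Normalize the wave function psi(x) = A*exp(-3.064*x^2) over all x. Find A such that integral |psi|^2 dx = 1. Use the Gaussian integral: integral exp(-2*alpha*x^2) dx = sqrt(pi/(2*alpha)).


integral |psi|^2 dx = A^2 * sqrt(pi/(2*alpha)) = 1
A^2 = sqrt(2*alpha/pi)
= sqrt(2 * 3.064 / pi)
= 1.39664
A = sqrt(1.39664)
= 1.1818

1.1818


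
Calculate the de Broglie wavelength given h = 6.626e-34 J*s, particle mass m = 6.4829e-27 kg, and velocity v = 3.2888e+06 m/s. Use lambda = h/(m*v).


lambda = h / (m * v)
= 6.626e-34 / (6.4829e-27 * 3.2888e+06)
= 6.626e-34 / 2.1321e-20
= 3.1077e-14 m

3.1077e-14


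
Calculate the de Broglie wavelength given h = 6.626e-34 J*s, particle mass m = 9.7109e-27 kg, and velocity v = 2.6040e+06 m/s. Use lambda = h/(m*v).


lambda = h / (m * v)
= 6.626e-34 / (9.7109e-27 * 2.6040e+06)
= 6.626e-34 / 2.5287e-20
= 2.6203e-14 m

2.6203e-14


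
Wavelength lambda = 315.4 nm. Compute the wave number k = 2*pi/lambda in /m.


k = 2 * pi / lambda
= 6.2832 / (315.4e-9)
= 6.2832 / 3.1540e-07
= 1.9921e+07 /m

1.9921e+07


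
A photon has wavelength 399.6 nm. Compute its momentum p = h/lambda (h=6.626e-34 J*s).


p = h / lambda
= 6.626e-34 / (399.6e-9)
= 6.626e-34 / 3.9960e-07
= 1.6582e-27 kg*m/s

1.6582e-27


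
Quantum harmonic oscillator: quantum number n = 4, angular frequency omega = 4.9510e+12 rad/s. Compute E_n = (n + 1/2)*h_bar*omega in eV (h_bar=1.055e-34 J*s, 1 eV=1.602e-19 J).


E = (n + 1/2) * h_bar * omega
= (4 + 0.5) * 1.055e-34 * 4.9510e+12
= 4.5 * 5.2233e-22
= 2.3505e-21 J
= 0.0147 eV

0.0147


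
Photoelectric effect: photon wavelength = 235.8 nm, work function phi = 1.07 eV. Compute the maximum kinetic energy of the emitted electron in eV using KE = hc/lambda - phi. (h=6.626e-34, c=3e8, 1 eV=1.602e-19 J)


E_photon = hc / lambda
= (6.626e-34)(3e8) / (235.8e-9)
= 8.4300e-19 J
= 5.2622 eV
KE = E_photon - phi
= 5.2622 - 1.07
= 4.1922 eV

4.1922


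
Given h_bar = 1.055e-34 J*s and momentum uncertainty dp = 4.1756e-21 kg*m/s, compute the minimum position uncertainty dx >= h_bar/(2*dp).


dx = h_bar / (2 * dp)
= 1.055e-34 / (2 * 4.1756e-21)
= 1.055e-34 / 8.3512e-21
= 1.2633e-14 m

1.2633e-14


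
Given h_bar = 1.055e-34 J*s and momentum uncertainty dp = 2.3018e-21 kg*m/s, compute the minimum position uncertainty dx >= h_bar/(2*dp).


dx = h_bar / (2 * dp)
= 1.055e-34 / (2 * 2.3018e-21)
= 1.055e-34 / 4.6036e-21
= 2.2917e-14 m

2.2917e-14


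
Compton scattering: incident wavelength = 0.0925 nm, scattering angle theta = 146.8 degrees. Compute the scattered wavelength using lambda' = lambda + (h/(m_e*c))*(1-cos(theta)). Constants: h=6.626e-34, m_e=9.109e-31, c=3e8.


Compton wavelength: h/(m_e*c) = 2.4247e-12 m
d_lambda = 2.4247e-12 * (1 - cos(146.8 deg))
= 2.4247e-12 * 1.836764
= 4.4536e-12 m = 0.004454 nm
lambda' = 0.0925 + 0.004454
= 0.096954 nm

0.096954


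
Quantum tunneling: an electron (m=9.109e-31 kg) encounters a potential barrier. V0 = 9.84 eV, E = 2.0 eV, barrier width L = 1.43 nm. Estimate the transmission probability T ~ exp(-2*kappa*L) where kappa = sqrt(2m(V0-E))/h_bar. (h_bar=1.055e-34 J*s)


V0 - E = 7.84 eV = 1.2560e-18 J
kappa = sqrt(2 * m * (V0-E)) / h_bar
= sqrt(2 * 9.109e-31 * 1.2560e-18) / 1.055e-34
= 1.4338e+10 /m
2*kappa*L = 2 * 1.4338e+10 * 1.43e-9
= 41.0065
T = exp(-41.0065) = 1.552682e-18

1.552682e-18


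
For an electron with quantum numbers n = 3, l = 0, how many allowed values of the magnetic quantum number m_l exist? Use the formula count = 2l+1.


m_l ranges from -l to +l in integer steps
So m_l goes from -0 to +0
Count = 2l + 1 = 2*0 + 1
= 1

1


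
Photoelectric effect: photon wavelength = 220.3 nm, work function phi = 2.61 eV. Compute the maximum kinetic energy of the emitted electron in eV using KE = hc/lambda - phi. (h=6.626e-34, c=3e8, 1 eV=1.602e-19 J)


E_photon = hc / lambda
= (6.626e-34)(3e8) / (220.3e-9)
= 9.0232e-19 J
= 5.6324 eV
KE = E_photon - phi
= 5.6324 - 2.61
= 3.0224 eV

3.0224


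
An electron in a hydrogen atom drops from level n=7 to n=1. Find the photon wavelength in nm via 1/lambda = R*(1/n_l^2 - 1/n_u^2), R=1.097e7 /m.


1/lambda = R * (1/n_l^2 - 1/n_u^2)
= 1.097e7 * (1/1^2 - 1/7^2)
= 1.097e7 * (1.0 - 0.020408)
= 1.097e7 * 0.979592
= 1.0746e+07 /m
lambda = 1 / 1.0746e+07 = 93.0568 nm

93.0568


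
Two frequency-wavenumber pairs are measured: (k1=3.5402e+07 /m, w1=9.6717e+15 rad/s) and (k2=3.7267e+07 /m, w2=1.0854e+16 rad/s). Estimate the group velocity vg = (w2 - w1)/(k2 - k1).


vg = (w2 - w1) / (k2 - k1)
= (1.0854e+16 - 9.6717e+15) / (3.7267e+07 - 3.5402e+07)
= 1.1823e+15 / 1.8650e+06
= 6.3394e+08 m/s

6.3394e+08


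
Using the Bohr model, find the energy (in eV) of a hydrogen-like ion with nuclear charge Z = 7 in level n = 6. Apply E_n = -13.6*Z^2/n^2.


E_n = -13.6 * Z^2 / n^2
= -13.6 * 7^2 / 6^2
= -13.6 * 49 / 36
= -18.5111 eV

-18.5111


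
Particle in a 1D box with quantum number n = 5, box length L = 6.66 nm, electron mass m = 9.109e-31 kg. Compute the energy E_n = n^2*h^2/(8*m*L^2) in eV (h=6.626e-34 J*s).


E = n^2 * h^2 / (8 * m * L^2)
= 5^2 * (6.626e-34)^2 / (8 * 9.109e-31 * (6.66e-9)^2)
= 25 * 4.3904e-67 / (8 * 9.109e-31 * 4.4356e-17)
= 3.3957e-20 J
= 0.212 eV

0.212


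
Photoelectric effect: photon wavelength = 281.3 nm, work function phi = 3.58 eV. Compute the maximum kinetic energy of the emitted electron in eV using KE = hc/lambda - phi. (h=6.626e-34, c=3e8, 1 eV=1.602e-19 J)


E_photon = hc / lambda
= (6.626e-34)(3e8) / (281.3e-9)
= 7.0665e-19 J
= 4.411 eV
KE = E_photon - phi
= 4.411 - 3.58
= 0.831 eV

0.831


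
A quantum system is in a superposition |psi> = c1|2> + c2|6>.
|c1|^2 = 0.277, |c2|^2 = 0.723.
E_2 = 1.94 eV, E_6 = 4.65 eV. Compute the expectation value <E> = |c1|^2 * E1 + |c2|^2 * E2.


<E> = |c1|^2 * E1 + |c2|^2 * E2
= 0.277 * 1.94 + 0.723 * 4.65
= 0.5374 + 3.362
= 3.8993 eV

3.8993


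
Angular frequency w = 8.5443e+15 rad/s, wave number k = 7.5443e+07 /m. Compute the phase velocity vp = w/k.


vp = w / k
= 8.5443e+15 / 7.5443e+07
= 1.1326e+08 m/s

1.1326e+08


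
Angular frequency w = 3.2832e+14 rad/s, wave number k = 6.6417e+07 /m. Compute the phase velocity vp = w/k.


vp = w / k
= 3.2832e+14 / 6.6417e+07
= 4.9433e+06 m/s

4.9433e+06


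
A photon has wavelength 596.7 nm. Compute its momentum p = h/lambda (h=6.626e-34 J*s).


p = h / lambda
= 6.626e-34 / (596.7e-9)
= 6.626e-34 / 5.9670e-07
= 1.1104e-27 kg*m/s

1.1104e-27


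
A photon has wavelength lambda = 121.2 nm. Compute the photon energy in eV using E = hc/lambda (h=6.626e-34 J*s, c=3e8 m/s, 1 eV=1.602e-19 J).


E = hc / lambda
= (6.626e-34)(3e8) / (121.2e-9)
= 1.9878e-25 / 1.2120e-07
= 1.6401e-18 J
Converting to eV: 1.6401e-18 / 1.602e-19
= 10.2378 eV

10.2378


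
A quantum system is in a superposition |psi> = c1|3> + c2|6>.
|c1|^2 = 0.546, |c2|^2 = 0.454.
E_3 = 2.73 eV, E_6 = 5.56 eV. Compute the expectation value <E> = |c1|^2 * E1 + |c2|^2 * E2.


<E> = |c1|^2 * E1 + |c2|^2 * E2
= 0.546 * 2.73 + 0.454 * 5.56
= 1.4906 + 2.5242
= 4.0148 eV

4.0148


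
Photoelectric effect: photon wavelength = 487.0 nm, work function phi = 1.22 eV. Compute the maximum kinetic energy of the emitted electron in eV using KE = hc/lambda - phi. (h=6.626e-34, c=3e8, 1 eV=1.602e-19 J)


E_photon = hc / lambda
= (6.626e-34)(3e8) / (487.0e-9)
= 4.0817e-19 J
= 2.5479 eV
KE = E_photon - phi
= 2.5479 - 1.22
= 1.3279 eV

1.3279


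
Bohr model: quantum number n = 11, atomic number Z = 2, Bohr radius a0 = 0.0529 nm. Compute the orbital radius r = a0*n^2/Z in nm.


r = a0 * n^2 / Z
= 0.0529 * 11^2 / 2
= 0.0529 * 121 / 2
= 3.2005 nm

3.2005


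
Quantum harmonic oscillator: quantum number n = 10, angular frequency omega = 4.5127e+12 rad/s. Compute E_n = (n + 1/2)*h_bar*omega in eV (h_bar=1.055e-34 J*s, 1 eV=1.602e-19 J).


E = (n + 1/2) * h_bar * omega
= (10 + 0.5) * 1.055e-34 * 4.5127e+12
= 10.5 * 4.7609e-22
= 4.9989e-21 J
= 0.0312 eV

0.0312


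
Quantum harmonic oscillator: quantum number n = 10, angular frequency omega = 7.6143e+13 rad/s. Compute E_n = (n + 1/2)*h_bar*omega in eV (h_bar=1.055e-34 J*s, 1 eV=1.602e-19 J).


E = (n + 1/2) * h_bar * omega
= (10 + 0.5) * 1.055e-34 * 7.6143e+13
= 10.5 * 8.0331e-21
= 8.4347e-20 J
= 0.5265 eV

0.5265


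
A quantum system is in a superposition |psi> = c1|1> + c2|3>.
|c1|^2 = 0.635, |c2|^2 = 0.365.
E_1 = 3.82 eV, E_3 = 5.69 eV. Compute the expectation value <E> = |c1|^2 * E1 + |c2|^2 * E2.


<E> = |c1|^2 * E1 + |c2|^2 * E2
= 0.635 * 3.82 + 0.365 * 5.69
= 2.4257 + 2.0769
= 4.5026 eV

4.5026


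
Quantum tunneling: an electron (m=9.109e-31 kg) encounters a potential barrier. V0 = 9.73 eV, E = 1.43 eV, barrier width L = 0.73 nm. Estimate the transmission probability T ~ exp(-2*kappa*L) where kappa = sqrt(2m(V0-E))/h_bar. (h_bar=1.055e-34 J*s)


V0 - E = 8.3 eV = 1.3297e-18 J
kappa = sqrt(2 * m * (V0-E)) / h_bar
= sqrt(2 * 9.109e-31 * 1.3297e-18) / 1.055e-34
= 1.4753e+10 /m
2*kappa*L = 2 * 1.4753e+10 * 0.73e-9
= 21.5388
T = exp(-21.5388) = 4.424130e-10

4.424130e-10


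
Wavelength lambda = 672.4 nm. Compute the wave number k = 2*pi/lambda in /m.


k = 2 * pi / lambda
= 6.2832 / (672.4e-9)
= 6.2832 / 6.7240e-07
= 9.3444e+06 /m

9.3444e+06


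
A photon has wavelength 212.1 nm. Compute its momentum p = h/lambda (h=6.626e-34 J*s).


p = h / lambda
= 6.626e-34 / (212.1e-9)
= 6.626e-34 / 2.1210e-07
= 3.1240e-27 kg*m/s

3.1240e-27


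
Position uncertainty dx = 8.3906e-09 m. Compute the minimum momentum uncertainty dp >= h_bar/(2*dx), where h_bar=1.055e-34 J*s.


dp = h_bar / (2 * dx)
= 1.055e-34 / (2 * 8.3906e-09)
= 1.055e-34 / 1.6781e-08
= 6.2868e-27 kg*m/s

6.2868e-27


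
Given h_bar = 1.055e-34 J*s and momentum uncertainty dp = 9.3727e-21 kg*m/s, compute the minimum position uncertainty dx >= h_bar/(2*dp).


dx = h_bar / (2 * dp)
= 1.055e-34 / (2 * 9.3727e-21)
= 1.055e-34 / 1.8745e-20
= 5.6280e-15 m

5.6280e-15


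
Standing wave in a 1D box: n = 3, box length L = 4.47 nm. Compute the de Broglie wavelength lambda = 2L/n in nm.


lambda = 2L / n
= 2 * 4.47 / 3
= 8.94 / 3
= 2.98 nm

2.98


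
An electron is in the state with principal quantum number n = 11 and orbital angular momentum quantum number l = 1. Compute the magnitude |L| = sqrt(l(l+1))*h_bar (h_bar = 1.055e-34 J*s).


L = sqrt(l*(l+1)) * h_bar
= sqrt(1 * 2) * 1.055e-34
= sqrt(2) * 1.055e-34
= 1.4142 * 1.055e-34
= 1.4920e-34 J*s

1.4920e-34


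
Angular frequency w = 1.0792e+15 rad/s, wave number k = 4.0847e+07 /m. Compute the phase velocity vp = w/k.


vp = w / k
= 1.0792e+15 / 4.0847e+07
= 2.6421e+07 m/s

2.6421e+07


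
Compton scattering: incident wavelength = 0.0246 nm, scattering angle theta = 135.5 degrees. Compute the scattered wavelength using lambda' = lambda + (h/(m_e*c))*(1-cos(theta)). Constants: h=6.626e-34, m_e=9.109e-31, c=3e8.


Compton wavelength: h/(m_e*c) = 2.4247e-12 m
d_lambda = 2.4247e-12 * (1 - cos(135.5 deg))
= 2.4247e-12 * 1.71325
= 4.1541e-12 m = 0.004154 nm
lambda' = 0.0246 + 0.004154
= 0.028754 nm

0.028754


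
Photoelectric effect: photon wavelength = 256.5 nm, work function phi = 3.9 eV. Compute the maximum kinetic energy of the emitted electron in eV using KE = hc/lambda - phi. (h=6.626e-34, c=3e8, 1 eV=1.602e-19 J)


E_photon = hc / lambda
= (6.626e-34)(3e8) / (256.5e-9)
= 7.7497e-19 J
= 4.8375 eV
KE = E_photon - phi
= 4.8375 - 3.9
= 0.9375 eV

0.9375


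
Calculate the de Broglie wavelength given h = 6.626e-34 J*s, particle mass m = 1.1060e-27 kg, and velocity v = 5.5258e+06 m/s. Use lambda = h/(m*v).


lambda = h / (m * v)
= 6.626e-34 / (1.1060e-27 * 5.5258e+06)
= 6.626e-34 / 6.1115e-21
= 1.0842e-13 m

1.0842e-13


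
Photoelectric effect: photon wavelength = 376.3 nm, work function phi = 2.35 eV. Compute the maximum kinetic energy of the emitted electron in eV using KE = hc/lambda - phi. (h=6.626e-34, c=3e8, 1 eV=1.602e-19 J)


E_photon = hc / lambda
= (6.626e-34)(3e8) / (376.3e-9)
= 5.2825e-19 J
= 3.2974 eV
KE = E_photon - phi
= 3.2974 - 2.35
= 0.9474 eV

0.9474


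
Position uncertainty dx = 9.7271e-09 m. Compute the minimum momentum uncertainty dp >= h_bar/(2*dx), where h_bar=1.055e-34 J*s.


dp = h_bar / (2 * dx)
= 1.055e-34 / (2 * 9.7271e-09)
= 1.055e-34 / 1.9454e-08
= 5.4230e-27 kg*m/s

5.4230e-27


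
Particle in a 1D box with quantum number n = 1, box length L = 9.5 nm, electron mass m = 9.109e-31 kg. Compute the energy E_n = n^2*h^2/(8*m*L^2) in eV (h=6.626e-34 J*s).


E = n^2 * h^2 / (8 * m * L^2)
= 1^2 * (6.626e-34)^2 / (8 * 9.109e-31 * (9.5e-9)^2)
= 1 * 4.3904e-67 / (8 * 9.109e-31 * 9.0250e-17)
= 6.6757e-22 J
= 0.0042 eV

0.0042


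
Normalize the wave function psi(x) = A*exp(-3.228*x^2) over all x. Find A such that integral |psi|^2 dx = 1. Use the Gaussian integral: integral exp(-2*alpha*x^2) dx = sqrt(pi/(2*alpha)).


integral |psi|^2 dx = A^2 * sqrt(pi/(2*alpha)) = 1
A^2 = sqrt(2*alpha/pi)
= sqrt(2 * 3.228 / pi)
= 1.43353
A = sqrt(1.43353)
= 1.1973

1.1973


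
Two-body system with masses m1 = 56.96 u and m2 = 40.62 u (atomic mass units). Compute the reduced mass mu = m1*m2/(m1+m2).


mu = m1 * m2 / (m1 + m2)
= 56.96 * 40.62 / (56.96 + 40.62)
= 2313.7152 / 97.58
= 23.711 u

23.711


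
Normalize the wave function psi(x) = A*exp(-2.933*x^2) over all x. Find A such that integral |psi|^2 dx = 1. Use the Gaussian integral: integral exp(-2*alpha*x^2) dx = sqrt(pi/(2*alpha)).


integral |psi|^2 dx = A^2 * sqrt(pi/(2*alpha)) = 1
A^2 = sqrt(2*alpha/pi)
= sqrt(2 * 2.933 / pi)
= 1.366457
A = sqrt(1.366457)
= 1.169

1.169


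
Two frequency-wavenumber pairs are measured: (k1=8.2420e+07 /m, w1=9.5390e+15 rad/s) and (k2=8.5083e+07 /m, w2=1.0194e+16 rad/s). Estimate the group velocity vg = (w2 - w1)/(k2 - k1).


vg = (w2 - w1) / (k2 - k1)
= (1.0194e+16 - 9.5390e+15) / (8.5083e+07 - 8.2420e+07)
= 6.5500e+14 / 2.6630e+06
= 2.4596e+08 m/s

2.4596e+08


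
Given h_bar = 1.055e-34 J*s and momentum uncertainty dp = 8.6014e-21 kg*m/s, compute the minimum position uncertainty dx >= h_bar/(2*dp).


dx = h_bar / (2 * dp)
= 1.055e-34 / (2 * 8.6014e-21)
= 1.055e-34 / 1.7203e-20
= 6.1327e-15 m

6.1327e-15


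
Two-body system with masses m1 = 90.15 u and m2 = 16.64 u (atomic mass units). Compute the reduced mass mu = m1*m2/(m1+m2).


mu = m1 * m2 / (m1 + m2)
= 90.15 * 16.64 / (90.15 + 16.64)
= 1500.096 / 106.79
= 14.0472 u

14.0472


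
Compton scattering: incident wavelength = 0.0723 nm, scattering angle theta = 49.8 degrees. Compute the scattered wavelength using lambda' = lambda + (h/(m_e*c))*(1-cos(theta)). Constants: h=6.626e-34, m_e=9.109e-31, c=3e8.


Compton wavelength: h/(m_e*c) = 2.4247e-12 m
d_lambda = 2.4247e-12 * (1 - cos(49.8 deg))
= 2.4247e-12 * 0.354542
= 8.5966e-13 m = 0.00086 nm
lambda' = 0.0723 + 0.00086
= 0.07316 nm

0.07316


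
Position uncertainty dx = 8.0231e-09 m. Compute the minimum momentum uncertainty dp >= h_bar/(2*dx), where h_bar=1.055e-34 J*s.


dp = h_bar / (2 * dx)
= 1.055e-34 / (2 * 8.0231e-09)
= 1.055e-34 / 1.6046e-08
= 6.5748e-27 kg*m/s

6.5748e-27


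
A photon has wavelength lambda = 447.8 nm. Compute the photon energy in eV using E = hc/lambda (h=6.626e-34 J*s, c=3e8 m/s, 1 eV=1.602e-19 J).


E = hc / lambda
= (6.626e-34)(3e8) / (447.8e-9)
= 1.9878e-25 / 4.4780e-07
= 4.4390e-19 J
Converting to eV: 4.4390e-19 / 1.602e-19
= 2.7709 eV

2.7709


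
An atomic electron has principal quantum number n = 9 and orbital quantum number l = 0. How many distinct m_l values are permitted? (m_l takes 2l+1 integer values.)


m_l ranges from -l to +l in integer steps
So m_l goes from -0 to +0
Count = 2l + 1 = 2*0 + 1
= 1

1


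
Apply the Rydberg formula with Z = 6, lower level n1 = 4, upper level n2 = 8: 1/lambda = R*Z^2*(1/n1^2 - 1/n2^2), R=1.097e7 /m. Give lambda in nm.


1/lambda = R * Z^2 * (1/n1^2 - 1/n2^2)
= 1.097e7 * 6^2 * (1/4^2 - 1/8^2)
= 1.097e7 * 36 * (0.0625 - 0.015625)
= 1.8512e+07 /m
lambda = 1 / 1.8512e+07
= 54.0194 nm

54.0194


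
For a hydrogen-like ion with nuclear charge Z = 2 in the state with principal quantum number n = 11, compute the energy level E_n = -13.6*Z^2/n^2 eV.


E_n = -13.6 * Z^2 / n^2
= -13.6 * 2^2 / 11^2
= -13.6 * 4 / 121
= -0.4496 eV

-0.4496


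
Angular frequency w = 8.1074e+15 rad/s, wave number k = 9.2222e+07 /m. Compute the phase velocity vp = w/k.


vp = w / k
= 8.1074e+15 / 9.2222e+07
= 8.7912e+07 m/s

8.7912e+07


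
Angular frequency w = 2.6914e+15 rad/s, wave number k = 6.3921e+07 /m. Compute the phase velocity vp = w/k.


vp = w / k
= 2.6914e+15 / 6.3921e+07
= 4.2105e+07 m/s

4.2105e+07


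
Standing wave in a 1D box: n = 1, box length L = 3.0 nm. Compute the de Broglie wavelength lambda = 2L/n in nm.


lambda = 2L / n
= 2 * 3.0 / 1
= 6.0 / 1
= 6.0 nm

6.0


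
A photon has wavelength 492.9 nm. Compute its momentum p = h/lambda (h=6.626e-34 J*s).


p = h / lambda
= 6.626e-34 / (492.9e-9)
= 6.626e-34 / 4.9290e-07
= 1.3443e-27 kg*m/s

1.3443e-27


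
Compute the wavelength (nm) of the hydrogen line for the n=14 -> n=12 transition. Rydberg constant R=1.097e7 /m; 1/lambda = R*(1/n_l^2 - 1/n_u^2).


1/lambda = R * (1/n_l^2 - 1/n_u^2)
= 1.097e7 * (1/12^2 - 1/14^2)
= 1.097e7 * (0.006944 - 0.005102)
= 1.097e7 * 0.001842
= 2.0211e+04 /m
lambda = 1 / 2.0211e+04 = 49477.5962 nm

49477.5962


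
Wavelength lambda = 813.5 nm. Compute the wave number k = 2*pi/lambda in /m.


k = 2 * pi / lambda
= 6.2832 / (813.5e-9)
= 6.2832 / 8.1350e-07
= 7.7236e+06 /m

7.7236e+06


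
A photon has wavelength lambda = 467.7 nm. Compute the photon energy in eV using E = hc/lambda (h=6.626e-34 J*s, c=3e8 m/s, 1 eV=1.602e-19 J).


E = hc / lambda
= (6.626e-34)(3e8) / (467.7e-9)
= 1.9878e-25 / 4.6770e-07
= 4.2502e-19 J
Converting to eV: 4.2502e-19 / 1.602e-19
= 2.653 eV

2.653


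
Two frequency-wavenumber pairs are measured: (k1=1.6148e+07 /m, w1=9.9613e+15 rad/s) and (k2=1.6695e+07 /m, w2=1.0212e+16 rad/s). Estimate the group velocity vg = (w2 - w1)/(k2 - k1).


vg = (w2 - w1) / (k2 - k1)
= (1.0212e+16 - 9.9613e+15) / (1.6695e+07 - 1.6148e+07)
= 2.5070e+14 / 5.4700e+05
= 4.5832e+08 m/s

4.5832e+08


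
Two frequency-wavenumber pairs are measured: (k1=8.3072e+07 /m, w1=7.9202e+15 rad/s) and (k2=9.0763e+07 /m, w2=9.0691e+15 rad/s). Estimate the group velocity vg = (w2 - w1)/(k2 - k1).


vg = (w2 - w1) / (k2 - k1)
= (9.0691e+15 - 7.9202e+15) / (9.0763e+07 - 8.3072e+07)
= 1.1489e+15 / 7.6910e+06
= 1.4938e+08 m/s

1.4938e+08


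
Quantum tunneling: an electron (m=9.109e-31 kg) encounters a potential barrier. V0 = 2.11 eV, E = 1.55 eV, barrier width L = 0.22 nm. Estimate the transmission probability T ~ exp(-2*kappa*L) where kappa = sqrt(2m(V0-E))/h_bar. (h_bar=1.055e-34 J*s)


V0 - E = 0.56 eV = 8.9712e-20 J
kappa = sqrt(2 * m * (V0-E)) / h_bar
= sqrt(2 * 9.109e-31 * 8.9712e-20) / 1.055e-34
= 3.8320e+09 /m
2*kappa*L = 2 * 3.8320e+09 * 0.22e-9
= 1.6861
T = exp(-1.6861) = 1.852459e-01

1.852459e-01


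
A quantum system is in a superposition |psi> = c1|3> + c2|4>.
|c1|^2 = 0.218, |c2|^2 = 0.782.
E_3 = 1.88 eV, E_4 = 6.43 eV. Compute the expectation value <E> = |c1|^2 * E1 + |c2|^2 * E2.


<E> = |c1|^2 * E1 + |c2|^2 * E2
= 0.218 * 1.88 + 0.782 * 6.43
= 0.4098 + 5.0283
= 5.4381 eV

5.4381


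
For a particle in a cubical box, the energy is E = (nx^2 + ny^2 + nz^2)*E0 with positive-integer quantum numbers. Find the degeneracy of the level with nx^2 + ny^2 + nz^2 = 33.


Enumerate all (nx, ny, nz) with nx^2 + ny^2 + nz^2 = 33:
(1,4,4)
(2,2,5)
(2,5,2)
(4,1,4)
(4,4,1)
(5,2,2)
Total degeneracy = 6

6


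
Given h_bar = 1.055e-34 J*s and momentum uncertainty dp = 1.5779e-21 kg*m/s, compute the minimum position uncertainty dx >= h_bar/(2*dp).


dx = h_bar / (2 * dp)
= 1.055e-34 / (2 * 1.5779e-21)
= 1.055e-34 / 3.1558e-21
= 3.3431e-14 m

3.3431e-14


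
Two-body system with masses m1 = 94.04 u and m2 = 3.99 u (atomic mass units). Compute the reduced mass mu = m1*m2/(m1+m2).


mu = m1 * m2 / (m1 + m2)
= 94.04 * 3.99 / (94.04 + 3.99)
= 375.2196 / 98.03
= 3.8276 u

3.8276


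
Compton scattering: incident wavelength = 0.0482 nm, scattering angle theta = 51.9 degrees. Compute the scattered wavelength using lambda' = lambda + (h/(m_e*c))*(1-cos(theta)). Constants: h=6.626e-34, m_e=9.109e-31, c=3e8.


Compton wavelength: h/(m_e*c) = 2.4247e-12 m
d_lambda = 2.4247e-12 * (1 - cos(51.9 deg))
= 2.4247e-12 * 0.382964
= 9.2858e-13 m = 0.000929 nm
lambda' = 0.0482 + 0.000929
= 0.049129 nm

0.049129


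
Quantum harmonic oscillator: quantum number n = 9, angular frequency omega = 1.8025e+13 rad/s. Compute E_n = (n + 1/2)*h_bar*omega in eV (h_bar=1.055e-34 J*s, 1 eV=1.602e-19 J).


E = (n + 1/2) * h_bar * omega
= (9 + 0.5) * 1.055e-34 * 1.8025e+13
= 9.5 * 1.9016e-21
= 1.8066e-20 J
= 0.1128 eV

0.1128


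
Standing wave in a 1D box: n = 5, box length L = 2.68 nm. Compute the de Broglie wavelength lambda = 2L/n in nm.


lambda = 2L / n
= 2 * 2.68 / 5
= 5.36 / 5
= 1.072 nm

1.072


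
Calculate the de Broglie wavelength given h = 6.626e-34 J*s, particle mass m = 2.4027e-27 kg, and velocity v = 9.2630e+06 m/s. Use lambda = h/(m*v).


lambda = h / (m * v)
= 6.626e-34 / (2.4027e-27 * 9.2630e+06)
= 6.626e-34 / 2.2256e-20
= 2.9771e-14 m

2.9771e-14


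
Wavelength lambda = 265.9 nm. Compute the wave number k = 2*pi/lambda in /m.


k = 2 * pi / lambda
= 6.2832 / (265.9e-9)
= 6.2832 / 2.6590e-07
= 2.3630e+07 /m

2.3630e+07


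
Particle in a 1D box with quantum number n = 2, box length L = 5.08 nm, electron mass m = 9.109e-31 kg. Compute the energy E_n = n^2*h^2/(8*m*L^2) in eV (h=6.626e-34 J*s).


E = n^2 * h^2 / (8 * m * L^2)
= 2^2 * (6.626e-34)^2 / (8 * 9.109e-31 * (5.08e-9)^2)
= 4 * 4.3904e-67 / (8 * 9.109e-31 * 2.5806e-17)
= 9.3384e-21 J
= 0.0583 eV

0.0583


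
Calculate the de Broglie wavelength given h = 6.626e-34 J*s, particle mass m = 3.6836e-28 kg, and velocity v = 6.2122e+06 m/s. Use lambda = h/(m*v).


lambda = h / (m * v)
= 6.626e-34 / (3.6836e-28 * 6.2122e+06)
= 6.626e-34 / 2.2883e-21
= 2.8956e-13 m

2.8956e-13


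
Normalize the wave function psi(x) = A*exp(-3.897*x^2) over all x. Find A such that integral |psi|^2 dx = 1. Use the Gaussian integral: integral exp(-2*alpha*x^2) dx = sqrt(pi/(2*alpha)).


integral |psi|^2 dx = A^2 * sqrt(pi/(2*alpha)) = 1
A^2 = sqrt(2*alpha/pi)
= sqrt(2 * 3.897 / pi)
= 1.57509
A = sqrt(1.57509)
= 1.255

1.255


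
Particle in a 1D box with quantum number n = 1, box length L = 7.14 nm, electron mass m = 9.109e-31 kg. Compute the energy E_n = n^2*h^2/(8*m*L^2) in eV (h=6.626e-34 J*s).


E = n^2 * h^2 / (8 * m * L^2)
= 1^2 * (6.626e-34)^2 / (8 * 9.109e-31 * (7.14e-9)^2)
= 1 * 4.3904e-67 / (8 * 9.109e-31 * 5.0980e-17)
= 1.1818e-21 J
= 0.0074 eV

0.0074


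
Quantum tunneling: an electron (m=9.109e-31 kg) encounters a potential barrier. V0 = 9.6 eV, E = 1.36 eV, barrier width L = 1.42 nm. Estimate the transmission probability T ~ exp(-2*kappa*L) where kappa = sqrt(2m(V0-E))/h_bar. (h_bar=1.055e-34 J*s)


V0 - E = 8.24 eV = 1.3200e-18 J
kappa = sqrt(2 * m * (V0-E)) / h_bar
= sqrt(2 * 9.109e-31 * 1.3200e-18) / 1.055e-34
= 1.4699e+10 /m
2*kappa*L = 2 * 1.4699e+10 * 1.42e-9
= 41.7456
T = exp(-41.7456) = 7.414814e-19

7.414814e-19


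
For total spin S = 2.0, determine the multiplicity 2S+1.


Spin multiplicity = 2S + 1
= 2 * 2.0 + 1
= 4.0 + 1
= 5

5


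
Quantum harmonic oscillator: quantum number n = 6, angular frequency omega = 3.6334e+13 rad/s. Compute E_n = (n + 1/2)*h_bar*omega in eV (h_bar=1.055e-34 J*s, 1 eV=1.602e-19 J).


E = (n + 1/2) * h_bar * omega
= (6 + 0.5) * 1.055e-34 * 3.6334e+13
= 6.5 * 3.8332e-21
= 2.4916e-20 J
= 0.1555 eV

0.1555


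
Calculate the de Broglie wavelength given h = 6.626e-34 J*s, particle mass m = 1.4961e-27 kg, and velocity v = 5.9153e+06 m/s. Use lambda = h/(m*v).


lambda = h / (m * v)
= 6.626e-34 / (1.4961e-27 * 5.9153e+06)
= 6.626e-34 / 8.8499e-21
= 7.4871e-14 m

7.4871e-14


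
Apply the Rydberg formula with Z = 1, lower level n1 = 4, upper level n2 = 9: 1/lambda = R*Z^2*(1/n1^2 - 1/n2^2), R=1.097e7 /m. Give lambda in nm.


1/lambda = R * Z^2 * (1/n1^2 - 1/n2^2)
= 1.097e7 * 1^2 * (1/4^2 - 1/9^2)
= 1.097e7 * 1 * (0.0625 - 0.012346)
= 5.5019e+05 /m
lambda = 1 / 5.5019e+05
= 1817.5444 nm

1817.5444


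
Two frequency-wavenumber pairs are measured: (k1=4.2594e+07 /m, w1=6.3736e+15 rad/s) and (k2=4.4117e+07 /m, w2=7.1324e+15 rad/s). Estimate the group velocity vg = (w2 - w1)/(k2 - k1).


vg = (w2 - w1) / (k2 - k1)
= (7.1324e+15 - 6.3736e+15) / (4.4117e+07 - 4.2594e+07)
= 7.5880e+14 / 1.5230e+06
= 4.9823e+08 m/s

4.9823e+08


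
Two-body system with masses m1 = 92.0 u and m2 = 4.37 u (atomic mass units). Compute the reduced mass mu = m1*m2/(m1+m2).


mu = m1 * m2 / (m1 + m2)
= 92.0 * 4.37 / (92.0 + 4.37)
= 402.04 / 96.37
= 4.1718 u

4.1718


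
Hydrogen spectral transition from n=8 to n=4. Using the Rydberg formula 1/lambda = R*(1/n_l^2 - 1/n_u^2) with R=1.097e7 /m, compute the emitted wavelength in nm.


1/lambda = R * (1/n_l^2 - 1/n_u^2)
= 1.097e7 * (1/4^2 - 1/8^2)
= 1.097e7 * (0.0625 - 0.015625)
= 1.097e7 * 0.046875
= 5.1422e+05 /m
lambda = 1 / 5.1422e+05 = 1944.6977 nm

1944.6977


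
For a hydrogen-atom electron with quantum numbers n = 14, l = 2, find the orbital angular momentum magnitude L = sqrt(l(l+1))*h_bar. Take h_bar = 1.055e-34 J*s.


L = sqrt(l*(l+1)) * h_bar
= sqrt(2 * 3) * 1.055e-34
= sqrt(6) * 1.055e-34
= 2.4495 * 1.055e-34
= 2.5842e-34 J*s

2.5842e-34


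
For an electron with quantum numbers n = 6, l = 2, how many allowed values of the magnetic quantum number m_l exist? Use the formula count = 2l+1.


m_l ranges from -l to +l in integer steps
So m_l goes from -2 to +2
Count = 2l + 1 = 2*2 + 1
= 5

5


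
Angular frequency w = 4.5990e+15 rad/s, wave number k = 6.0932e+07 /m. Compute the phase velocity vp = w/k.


vp = w / k
= 4.5990e+15 / 6.0932e+07
= 7.5478e+07 m/s

7.5478e+07


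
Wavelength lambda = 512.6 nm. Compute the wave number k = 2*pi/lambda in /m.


k = 2 * pi / lambda
= 6.2832 / (512.6e-9)
= 6.2832 / 5.1260e-07
= 1.2257e+07 /m

1.2257e+07


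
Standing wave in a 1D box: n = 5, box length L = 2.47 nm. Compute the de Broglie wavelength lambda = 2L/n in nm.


lambda = 2L / n
= 2 * 2.47 / 5
= 4.94 / 5
= 0.988 nm

0.988


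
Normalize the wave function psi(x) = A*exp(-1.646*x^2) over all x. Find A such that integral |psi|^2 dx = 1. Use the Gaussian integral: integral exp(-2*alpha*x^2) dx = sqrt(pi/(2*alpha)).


integral |psi|^2 dx = A^2 * sqrt(pi/(2*alpha)) = 1
A^2 = sqrt(2*alpha/pi)
= sqrt(2 * 1.646 / pi)
= 1.023658
A = sqrt(1.023658)
= 1.0118

1.0118


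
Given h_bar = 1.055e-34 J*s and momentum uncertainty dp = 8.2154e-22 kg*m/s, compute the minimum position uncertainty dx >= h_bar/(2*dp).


dx = h_bar / (2 * dp)
= 1.055e-34 / (2 * 8.2154e-22)
= 1.055e-34 / 1.6431e-21
= 6.4209e-14 m

6.4209e-14


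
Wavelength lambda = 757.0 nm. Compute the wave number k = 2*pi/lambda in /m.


k = 2 * pi / lambda
= 6.2832 / (757.0e-9)
= 6.2832 / 7.5700e-07
= 8.3001e+06 /m

8.3001e+06


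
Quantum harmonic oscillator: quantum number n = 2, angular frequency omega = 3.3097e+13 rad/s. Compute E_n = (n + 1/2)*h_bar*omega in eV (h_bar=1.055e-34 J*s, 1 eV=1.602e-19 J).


E = (n + 1/2) * h_bar * omega
= (2 + 0.5) * 1.055e-34 * 3.3097e+13
= 2.5 * 3.4917e-21
= 8.7293e-21 J
= 0.0545 eV

0.0545


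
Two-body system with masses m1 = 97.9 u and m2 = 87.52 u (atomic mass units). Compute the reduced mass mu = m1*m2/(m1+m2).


mu = m1 * m2 / (m1 + m2)
= 97.9 * 87.52 / (97.9 + 87.52)
= 8568.208 / 185.42
= 46.2097 u

46.2097


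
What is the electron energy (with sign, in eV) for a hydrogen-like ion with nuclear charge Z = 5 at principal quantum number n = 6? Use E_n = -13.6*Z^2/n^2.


E_n = -13.6 * Z^2 / n^2
= -13.6 * 5^2 / 6^2
= -13.6 * 25 / 36
= -9.4444 eV

-9.4444


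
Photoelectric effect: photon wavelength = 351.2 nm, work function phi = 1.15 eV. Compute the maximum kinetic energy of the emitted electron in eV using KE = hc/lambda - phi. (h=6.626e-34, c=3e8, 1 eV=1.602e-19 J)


E_photon = hc / lambda
= (6.626e-34)(3e8) / (351.2e-9)
= 5.6600e-19 J
= 3.5331 eV
KE = E_photon - phi
= 3.5331 - 1.15
= 2.3831 eV

2.3831


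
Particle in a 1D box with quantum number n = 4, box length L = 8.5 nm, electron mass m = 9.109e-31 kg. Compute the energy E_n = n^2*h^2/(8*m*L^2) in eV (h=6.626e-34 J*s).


E = n^2 * h^2 / (8 * m * L^2)
= 4^2 * (6.626e-34)^2 / (8 * 9.109e-31 * (8.5e-9)^2)
= 16 * 4.3904e-67 / (8 * 9.109e-31 * 7.2250e-17)
= 1.3342e-20 J
= 0.0833 eV

0.0833


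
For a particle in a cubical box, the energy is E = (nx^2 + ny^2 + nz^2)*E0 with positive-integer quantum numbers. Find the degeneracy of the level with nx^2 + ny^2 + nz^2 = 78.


Enumerate all (nx, ny, nz) with nx^2 + ny^2 + nz^2 = 78:
(2,5,7)
(2,7,5)
(5,2,7)
(5,7,2)
(7,2,5)
(7,5,2)
Total degeneracy = 6

6


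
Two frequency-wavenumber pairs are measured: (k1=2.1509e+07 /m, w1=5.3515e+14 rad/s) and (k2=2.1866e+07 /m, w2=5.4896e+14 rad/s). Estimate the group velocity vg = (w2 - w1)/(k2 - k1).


vg = (w2 - w1) / (k2 - k1)
= (5.4896e+14 - 5.3515e+14) / (2.1866e+07 - 2.1509e+07)
= 1.3810e+13 / 3.5700e+05
= 3.8683e+07 m/s

3.8683e+07


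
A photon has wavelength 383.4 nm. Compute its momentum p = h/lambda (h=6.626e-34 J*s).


p = h / lambda
= 6.626e-34 / (383.4e-9)
= 6.626e-34 / 3.8340e-07
= 1.7282e-27 kg*m/s

1.7282e-27


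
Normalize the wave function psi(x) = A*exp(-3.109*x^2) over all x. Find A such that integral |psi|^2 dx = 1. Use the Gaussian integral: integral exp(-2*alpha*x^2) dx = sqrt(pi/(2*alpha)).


integral |psi|^2 dx = A^2 * sqrt(pi/(2*alpha)) = 1
A^2 = sqrt(2*alpha/pi)
= sqrt(2 * 3.109 / pi)
= 1.406859
A = sqrt(1.406859)
= 1.1861

1.1861


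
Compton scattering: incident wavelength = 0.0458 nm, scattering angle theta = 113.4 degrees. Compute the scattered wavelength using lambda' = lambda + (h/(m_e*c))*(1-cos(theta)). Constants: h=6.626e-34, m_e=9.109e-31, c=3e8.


Compton wavelength: h/(m_e*c) = 2.4247e-12 m
d_lambda = 2.4247e-12 * (1 - cos(113.4 deg))
= 2.4247e-12 * 1.397148
= 3.3877e-12 m = 0.003388 nm
lambda' = 0.0458 + 0.003388
= 0.049188 nm

0.049188


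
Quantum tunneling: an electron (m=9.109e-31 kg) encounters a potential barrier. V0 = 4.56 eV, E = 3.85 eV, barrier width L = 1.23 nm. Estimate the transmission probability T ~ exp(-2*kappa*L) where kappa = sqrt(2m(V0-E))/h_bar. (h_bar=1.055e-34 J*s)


V0 - E = 0.71 eV = 1.1374e-19 J
kappa = sqrt(2 * m * (V0-E)) / h_bar
= sqrt(2 * 9.109e-31 * 1.1374e-19) / 1.055e-34
= 4.3148e+09 /m
2*kappa*L = 2 * 4.3148e+09 * 1.23e-9
= 10.6144
T = exp(-10.6144) = 2.456100e-05

2.456100e-05


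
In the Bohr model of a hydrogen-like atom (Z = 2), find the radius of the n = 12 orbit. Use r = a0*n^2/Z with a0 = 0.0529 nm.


r = a0 * n^2 / Z
= 0.0529 * 12^2 / 2
= 0.0529 * 144 / 2
= 3.8088 nm

3.8088


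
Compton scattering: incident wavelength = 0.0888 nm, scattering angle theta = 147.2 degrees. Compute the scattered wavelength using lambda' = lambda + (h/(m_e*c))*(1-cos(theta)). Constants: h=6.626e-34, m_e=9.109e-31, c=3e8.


Compton wavelength: h/(m_e*c) = 2.4247e-12 m
d_lambda = 2.4247e-12 * (1 - cos(147.2 deg))
= 2.4247e-12 * 1.840567
= 4.4628e-12 m = 0.004463 nm
lambda' = 0.0888 + 0.004463
= 0.093263 nm

0.093263


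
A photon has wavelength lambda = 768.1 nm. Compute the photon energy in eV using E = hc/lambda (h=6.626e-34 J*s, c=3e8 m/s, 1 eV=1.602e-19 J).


E = hc / lambda
= (6.626e-34)(3e8) / (768.1e-9)
= 1.9878e-25 / 7.6810e-07
= 2.5879e-19 J
Converting to eV: 2.5879e-19 / 1.602e-19
= 1.6154 eV

1.6154


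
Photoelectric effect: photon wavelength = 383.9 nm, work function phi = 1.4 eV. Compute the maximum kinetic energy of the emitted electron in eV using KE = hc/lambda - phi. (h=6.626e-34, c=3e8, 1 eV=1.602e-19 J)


E_photon = hc / lambda
= (6.626e-34)(3e8) / (383.9e-9)
= 5.1779e-19 J
= 3.2322 eV
KE = E_photon - phi
= 3.2322 - 1.4
= 1.8322 eV

1.8322


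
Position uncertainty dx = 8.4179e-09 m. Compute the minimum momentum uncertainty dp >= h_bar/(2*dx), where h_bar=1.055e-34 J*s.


dp = h_bar / (2 * dx)
= 1.055e-34 / (2 * 8.4179e-09)
= 1.055e-34 / 1.6836e-08
= 6.2664e-27 kg*m/s

6.2664e-27


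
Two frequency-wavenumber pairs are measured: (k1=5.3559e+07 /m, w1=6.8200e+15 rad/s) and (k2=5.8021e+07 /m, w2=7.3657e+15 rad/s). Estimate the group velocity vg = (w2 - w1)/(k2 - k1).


vg = (w2 - w1) / (k2 - k1)
= (7.3657e+15 - 6.8200e+15) / (5.8021e+07 - 5.3559e+07)
= 5.4570e+14 / 4.4620e+06
= 1.2230e+08 m/s

1.2230e+08


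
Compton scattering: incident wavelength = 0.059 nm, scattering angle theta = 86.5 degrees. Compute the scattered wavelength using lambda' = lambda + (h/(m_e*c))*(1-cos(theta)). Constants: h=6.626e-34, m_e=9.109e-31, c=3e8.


Compton wavelength: h/(m_e*c) = 2.4247e-12 m
d_lambda = 2.4247e-12 * (1 - cos(86.5 deg))
= 2.4247e-12 * 0.938951
= 2.2767e-12 m = 0.002277 nm
lambda' = 0.059 + 0.002277
= 0.061277 nm

0.061277


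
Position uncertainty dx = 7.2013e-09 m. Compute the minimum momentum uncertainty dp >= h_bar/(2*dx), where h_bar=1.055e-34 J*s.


dp = h_bar / (2 * dx)
= 1.055e-34 / (2 * 7.2013e-09)
= 1.055e-34 / 1.4403e-08
= 7.3251e-27 kg*m/s

7.3251e-27


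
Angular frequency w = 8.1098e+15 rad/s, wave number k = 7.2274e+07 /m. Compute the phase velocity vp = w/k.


vp = w / k
= 8.1098e+15 / 7.2274e+07
= 1.1221e+08 m/s

1.1221e+08


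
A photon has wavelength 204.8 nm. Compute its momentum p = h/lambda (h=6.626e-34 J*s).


p = h / lambda
= 6.626e-34 / (204.8e-9)
= 6.626e-34 / 2.0480e-07
= 3.2354e-27 kg*m/s

3.2354e-27


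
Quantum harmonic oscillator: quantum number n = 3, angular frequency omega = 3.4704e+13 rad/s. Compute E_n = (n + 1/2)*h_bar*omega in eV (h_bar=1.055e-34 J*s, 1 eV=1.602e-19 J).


E = (n + 1/2) * h_bar * omega
= (3 + 0.5) * 1.055e-34 * 3.4704e+13
= 3.5 * 3.6613e-21
= 1.2814e-20 J
= 0.08 eV

0.08


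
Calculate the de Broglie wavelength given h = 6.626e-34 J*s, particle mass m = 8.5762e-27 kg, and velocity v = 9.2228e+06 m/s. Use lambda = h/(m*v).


lambda = h / (m * v)
= 6.626e-34 / (8.5762e-27 * 9.2228e+06)
= 6.626e-34 / 7.9097e-20
= 8.3771e-15 m

8.3771e-15


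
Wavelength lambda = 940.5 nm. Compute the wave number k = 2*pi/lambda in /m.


k = 2 * pi / lambda
= 6.2832 / (940.5e-9)
= 6.2832 / 9.4050e-07
= 6.6807e+06 /m

6.6807e+06


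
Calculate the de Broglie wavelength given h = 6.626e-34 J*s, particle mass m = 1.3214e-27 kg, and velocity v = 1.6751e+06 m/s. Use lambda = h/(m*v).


lambda = h / (m * v)
= 6.626e-34 / (1.3214e-27 * 1.6751e+06)
= 6.626e-34 / 2.2135e-21
= 2.9935e-13 m

2.9935e-13


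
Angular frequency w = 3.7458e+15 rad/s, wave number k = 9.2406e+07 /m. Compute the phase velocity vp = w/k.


vp = w / k
= 3.7458e+15 / 9.2406e+07
= 4.0536e+07 m/s

4.0536e+07


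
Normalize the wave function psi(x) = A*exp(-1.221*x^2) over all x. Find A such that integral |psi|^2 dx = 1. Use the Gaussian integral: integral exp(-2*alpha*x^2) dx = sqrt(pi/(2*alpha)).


integral |psi|^2 dx = A^2 * sqrt(pi/(2*alpha)) = 1
A^2 = sqrt(2*alpha/pi)
= sqrt(2 * 1.221 / pi)
= 0.881653
A = sqrt(0.881653)
= 0.939

0.939


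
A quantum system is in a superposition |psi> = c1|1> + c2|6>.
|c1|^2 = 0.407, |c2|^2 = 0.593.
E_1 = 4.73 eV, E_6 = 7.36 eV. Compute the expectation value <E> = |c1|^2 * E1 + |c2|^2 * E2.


<E> = |c1|^2 * E1 + |c2|^2 * E2
= 0.407 * 4.73 + 0.593 * 7.36
= 1.9251 + 4.3645
= 6.2896 eV

6.2896


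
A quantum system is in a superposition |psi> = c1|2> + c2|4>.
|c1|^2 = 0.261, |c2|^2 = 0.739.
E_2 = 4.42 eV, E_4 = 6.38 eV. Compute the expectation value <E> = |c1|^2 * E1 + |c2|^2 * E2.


<E> = |c1|^2 * E1 + |c2|^2 * E2
= 0.261 * 4.42 + 0.739 * 6.38
= 1.1536 + 4.7148
= 5.8684 eV

5.8684


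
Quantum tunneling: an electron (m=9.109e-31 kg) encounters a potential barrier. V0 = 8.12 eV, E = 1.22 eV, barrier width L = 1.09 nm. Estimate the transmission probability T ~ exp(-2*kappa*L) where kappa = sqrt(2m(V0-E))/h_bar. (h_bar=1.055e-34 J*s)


V0 - E = 6.9 eV = 1.1054e-18 J
kappa = sqrt(2 * m * (V0-E)) / h_bar
= sqrt(2 * 9.109e-31 * 1.1054e-18) / 1.055e-34
= 1.3451e+10 /m
2*kappa*L = 2 * 1.3451e+10 * 1.09e-9
= 29.3231
T = exp(-29.3231) = 1.841326e-13

1.841326e-13


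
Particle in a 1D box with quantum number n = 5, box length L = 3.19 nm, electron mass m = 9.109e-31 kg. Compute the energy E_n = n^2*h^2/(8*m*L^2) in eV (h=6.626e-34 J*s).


E = n^2 * h^2 / (8 * m * L^2)
= 5^2 * (6.626e-34)^2 / (8 * 9.109e-31 * (3.19e-9)^2)
= 25 * 4.3904e-67 / (8 * 9.109e-31 * 1.0176e-17)
= 1.4801e-19 J
= 0.9239 eV

0.9239


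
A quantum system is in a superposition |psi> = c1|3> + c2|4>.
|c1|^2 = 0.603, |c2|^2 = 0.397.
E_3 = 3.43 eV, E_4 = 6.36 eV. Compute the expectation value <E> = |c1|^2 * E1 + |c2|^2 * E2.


<E> = |c1|^2 * E1 + |c2|^2 * E2
= 0.603 * 3.43 + 0.397 * 6.36
= 2.0683 + 2.5249
= 4.5932 eV

4.5932


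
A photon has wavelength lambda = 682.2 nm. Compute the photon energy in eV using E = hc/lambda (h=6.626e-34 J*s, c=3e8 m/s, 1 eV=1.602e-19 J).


E = hc / lambda
= (6.626e-34)(3e8) / (682.2e-9)
= 1.9878e-25 / 6.8220e-07
= 2.9138e-19 J
Converting to eV: 2.9138e-19 / 1.602e-19
= 1.8189 eV

1.8189


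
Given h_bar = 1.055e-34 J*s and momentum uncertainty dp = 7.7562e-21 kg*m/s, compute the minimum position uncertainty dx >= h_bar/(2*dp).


dx = h_bar / (2 * dp)
= 1.055e-34 / (2 * 7.7562e-21)
= 1.055e-34 / 1.5512e-20
= 6.8010e-15 m

6.8010e-15


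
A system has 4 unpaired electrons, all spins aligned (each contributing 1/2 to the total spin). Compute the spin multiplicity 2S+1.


Total spin S = N * (1/2) = 4 * 0.5 = 2.0
Spin multiplicity = 2S + 1
= 2 * 2.0 + 1
= 5

5


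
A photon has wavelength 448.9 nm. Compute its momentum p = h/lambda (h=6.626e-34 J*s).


p = h / lambda
= 6.626e-34 / (448.9e-9)
= 6.626e-34 / 4.4890e-07
= 1.4761e-27 kg*m/s

1.4761e-27


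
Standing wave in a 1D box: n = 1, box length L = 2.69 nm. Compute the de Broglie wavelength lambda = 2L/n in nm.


lambda = 2L / n
= 2 * 2.69 / 1
= 5.38 / 1
= 5.38 nm

5.38


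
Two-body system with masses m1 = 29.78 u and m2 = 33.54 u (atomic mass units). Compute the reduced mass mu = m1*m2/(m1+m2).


mu = m1 * m2 / (m1 + m2)
= 29.78 * 33.54 / (29.78 + 33.54)
= 998.8212 / 63.32
= 15.7742 u

15.7742


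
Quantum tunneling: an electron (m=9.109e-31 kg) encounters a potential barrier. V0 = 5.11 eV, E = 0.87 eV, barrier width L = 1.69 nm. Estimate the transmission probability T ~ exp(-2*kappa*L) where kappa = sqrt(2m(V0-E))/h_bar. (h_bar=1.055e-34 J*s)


V0 - E = 4.24 eV = 6.7925e-19 J
kappa = sqrt(2 * m * (V0-E)) / h_bar
= sqrt(2 * 9.109e-31 * 6.7925e-19) / 1.055e-34
= 1.0544e+10 /m
2*kappa*L = 2 * 1.0544e+10 * 1.69e-9
= 35.6393
T = exp(-35.6393) = 3.327075e-16

3.327075e-16


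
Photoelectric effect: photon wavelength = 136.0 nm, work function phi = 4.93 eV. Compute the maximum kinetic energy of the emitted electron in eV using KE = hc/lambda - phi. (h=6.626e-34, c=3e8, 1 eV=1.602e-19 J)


E_photon = hc / lambda
= (6.626e-34)(3e8) / (136.0e-9)
= 1.4616e-18 J
= 9.1237 eV
KE = E_photon - phi
= 9.1237 - 4.93
= 4.1937 eV

4.1937


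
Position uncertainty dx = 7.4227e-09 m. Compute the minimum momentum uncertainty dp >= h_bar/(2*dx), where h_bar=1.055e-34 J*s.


dp = h_bar / (2 * dx)
= 1.055e-34 / (2 * 7.4227e-09)
= 1.055e-34 / 1.4845e-08
= 7.1066e-27 kg*m/s

7.1066e-27
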